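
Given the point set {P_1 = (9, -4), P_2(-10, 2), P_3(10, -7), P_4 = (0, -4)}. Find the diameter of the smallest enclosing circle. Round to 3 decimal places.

By Welzl's lemma the MEC is supported by two points (diametrically opposite) or three points (on a circumcircle).
The farthest pair is P_2–P_3 with squared distance 481. The circle on this segment as diameter has centre (0, -2.5) and r² = 481/4 = 120.25.
Check P_1: distance² to centre = 83.25 ≤ 120.25, so it lies inside.
All remaining points lie in this disk, and no smaller disk contains both endpoints, so this is the minimum enclosing circle.
Diameter = 2r = 2√(120.25) ≈ 21.932.

21.932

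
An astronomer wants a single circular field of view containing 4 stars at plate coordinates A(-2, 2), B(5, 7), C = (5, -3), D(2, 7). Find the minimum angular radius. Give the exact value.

37/7

By Welzl's lemma the MEC is supported by two points (diametrically opposite) or three points (on a circumcircle).
The minimum enclosing circle is determined by three boundary points: A, B, C.
Their circumcentre is (23/7, 2) with r² = 1369/49.
The farthest remaining point D is at distance² 1306/49 ≤ 1369/49.
r = √(1369/49) = 37/7.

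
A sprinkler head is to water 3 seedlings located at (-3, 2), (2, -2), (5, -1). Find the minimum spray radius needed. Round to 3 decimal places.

4.272

Call the three points A, B, C in the order given.
Side lengths²: AB² = 41, AC² = 73, BC² = 10.
Since AC² = 73 ≥ 41 + 10 = 51, the angle opposite AC is not acute, so the smallest enclosing circle has AC as diameter.
Centre = midpoint of AC = (1, 0.5), r² = 73/4 = 18.25.
r = √(18.25) ≈ 4.272.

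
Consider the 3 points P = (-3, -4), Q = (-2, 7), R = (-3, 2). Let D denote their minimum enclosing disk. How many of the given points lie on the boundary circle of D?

Side lengths²: PQ² = 122, PR² = 36, QR² = 26.
Since PQ² = 122 ≥ 36 + 26 = 62, the angle opposite PQ is not acute, so the smallest enclosing circle has PQ as diameter.
Centre = midpoint of PQ = (-2.5, 1.5), r² = 122/4 = 30.5.
The points at distance exactly r from the centre are P, Q — 2 points.

2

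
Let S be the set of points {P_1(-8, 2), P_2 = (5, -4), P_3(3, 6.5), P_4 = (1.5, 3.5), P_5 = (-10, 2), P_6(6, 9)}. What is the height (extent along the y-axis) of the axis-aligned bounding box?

13

max y = 9, min y = -4, so height = 13.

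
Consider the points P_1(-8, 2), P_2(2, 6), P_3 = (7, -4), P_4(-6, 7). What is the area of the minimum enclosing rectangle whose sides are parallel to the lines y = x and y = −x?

168

In coordinates u = x + y, v = x − y the rectangle is axis-aligned; the map (x,y)→(u,v) scales areas by 2.
u-values: -6, 8, 3, 1; range = 8 − (-6) = 14.
v-values: -10, -4, 11, -13; range = 11 − (-13) = 24.
Area = (14 × 24) / 2 = 168.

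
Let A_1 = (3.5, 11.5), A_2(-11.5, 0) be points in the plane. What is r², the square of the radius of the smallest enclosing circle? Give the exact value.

89.3125

The smallest circle enclosing two points has them as diameter endpoints.
Centre = midpoint = (-4, 5.75); r² = |A_1A_2|²/4 = 357.25/4 = 89.3125.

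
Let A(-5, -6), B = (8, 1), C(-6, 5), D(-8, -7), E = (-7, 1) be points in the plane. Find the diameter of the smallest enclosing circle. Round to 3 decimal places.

18.004

By Welzl's lemma the MEC is supported by two points (diametrically opposite) or three points (on a circumcircle).
The minimum enclosing circle is determined by three boundary points: B, C, D.
Their circumcentre is (-5/11, -23/11) with r² = 9805/121.
The farthest remaining point E is at distance² 6340/121 ≤ 9805/121.
Diameter = 2r = 2√(9805/121) ≈ 18.004.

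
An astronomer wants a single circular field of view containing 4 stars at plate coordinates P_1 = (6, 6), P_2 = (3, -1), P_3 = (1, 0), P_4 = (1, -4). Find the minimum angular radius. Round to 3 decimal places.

5.590

The minimum enclosing circle of a finite set is fixed by two of the points (as a diameter) or three (as a circumcircle).
The farthest pair is P_1–P_4 with squared distance 125. The circle on this segment as diameter has centre (3.5, 1) and r² = 125/4 = 31.25.
Check P_2: distance² to centre = 4.25 ≤ 31.25, so it lies inside.
All remaining points lie in this disk, and no smaller disk contains both endpoints, so this is the minimum enclosing circle.
r = √(31.25) ≈ 5.590.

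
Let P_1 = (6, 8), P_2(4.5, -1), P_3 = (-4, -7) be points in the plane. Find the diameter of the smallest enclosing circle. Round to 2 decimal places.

18.03

Side lengths²: P_1P_2² = 83.25, P_1P_3² = 325, P_2P_3² = 108.25.
Since P_1P_3² = 325 ≥ 108.25 + 83.25 = 191.5, the angle opposite P_1P_3 is not acute, so the smallest enclosing circle has P_1P_3 as diameter.
Centre = midpoint of P_1P_3 = (1, 0.5), r² = 325/4 = 81.25.
Diameter = 2r = 2√(81.25) ≈ 18.03.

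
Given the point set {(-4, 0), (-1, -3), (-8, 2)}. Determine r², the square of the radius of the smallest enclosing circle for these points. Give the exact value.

Call the three points A, B, C in the order given.
Side lengths²: AB² = 18, AC² = 20, BC² = 74.
Since BC² = 74 ≥ 20 + 18 = 38, the angle opposite BC is not acute, so the smallest enclosing circle has BC as diameter.
Centre = midpoint of BC = (-4.5, -0.5), r² = 74/4 = 18.5.

18.5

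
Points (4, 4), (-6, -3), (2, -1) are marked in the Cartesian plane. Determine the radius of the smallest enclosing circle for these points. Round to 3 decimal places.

Call the three points A, B, C in the order given.
Side lengths²: AB² = 149, AC² = 29, BC² = 68.
Since AB² = 149 ≥ 68 + 29 = 97, the angle opposite AB is not acute, so the smallest enclosing circle has AB as diameter.
Centre = midpoint of AB = (-1, 0.5), r² = 149/4 = 37.25.
r = √(37.25) ≈ 6.103.

6.103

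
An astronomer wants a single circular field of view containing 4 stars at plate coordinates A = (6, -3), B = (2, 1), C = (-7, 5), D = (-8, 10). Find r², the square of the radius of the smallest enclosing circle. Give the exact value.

By Welzl's lemma the MEC is supported by two points (diametrically opposite) or three points (on a circumcircle).
The farthest pair is A–D with squared distance 365. The circle on this segment as diameter has centre (-1, 3.5) and r² = 365/4 = 91.25.
Check B: distance² to centre = 15.25 ≤ 91.25, so it lies inside.
All remaining points lie in this disk, and no smaller disk contains both endpoints, so this is the minimum enclosing circle.

91.25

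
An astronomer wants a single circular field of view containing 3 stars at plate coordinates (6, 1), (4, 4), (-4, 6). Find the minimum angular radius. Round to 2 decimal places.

Call the three points A, B, C in the order given.
Side lengths²: AB² = 13, AC² = 125, BC² = 68.
Since AC² = 125 ≥ 68 + 13 = 81, the angle opposite AC is not acute, so the smallest enclosing circle has AC as diameter.
Centre = midpoint of AC = (1, 3.5), r² = 125/4 = 31.25.
r = √(31.25) ≈ 5.59.

5.59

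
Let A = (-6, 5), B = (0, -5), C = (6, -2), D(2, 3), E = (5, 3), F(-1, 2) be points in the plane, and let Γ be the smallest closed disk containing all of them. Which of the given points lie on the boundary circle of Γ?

By Welzl's lemma the MEC is supported by two points (diametrically opposite) or three points (on a circumcircle).
The farthest pair is A–C with squared distance 193. The circle on this segment as diameter has centre (0, 1.5) and r² = 193/4 = 48.25.
Check B: distance² to centre = 42.25 ≤ 48.25, so it lies inside.
All remaining points lie in this disk, and no smaller disk contains both endpoints, so this is the minimum enclosing circle.
The points at distance exactly r from the centre are A, C — 2 points.

A, C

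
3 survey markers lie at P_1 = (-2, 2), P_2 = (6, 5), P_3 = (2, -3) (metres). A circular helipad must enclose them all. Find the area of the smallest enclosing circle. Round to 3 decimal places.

Side lengths²: P_1P_2² = 73, P_1P_3² = 41, P_2P_3² = 80.
Since P_2P_3² = 80 < 73 + 41 = 114, the triangle is acute, so the smallest enclosing circle is the circumcircle.
Circumcentre = (35/13, 43/26), r² = 14965/676.
Area = π·r² = π·14965/676 ≈ 69.547.

69.547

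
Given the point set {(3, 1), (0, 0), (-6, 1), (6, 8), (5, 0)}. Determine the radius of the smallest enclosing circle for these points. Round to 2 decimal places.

6.95

By Welzl's lemma the MEC is supported by two points (diametrically opposite) or three points (on a circumcircle).
The farthest pair is (-6, 1)–(6, 8) with squared distance 193. The circle on this segment as diameter has centre (0, 4.5) and r² = 193/4 = 48.25.
Check (3, 1): distance² to centre = 21.25 ≤ 48.25, so it lies inside.
All remaining points lie in this disk, and no smaller disk contains both endpoints, so this is the minimum enclosing circle.
r = √(48.25) ≈ 6.95.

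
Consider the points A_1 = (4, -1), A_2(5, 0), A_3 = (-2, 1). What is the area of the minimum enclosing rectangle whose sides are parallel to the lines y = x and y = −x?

In coordinates u = x + y, v = x − y the rectangle is axis-aligned; the map (x,y)→(u,v) scales areas by 2.
u-values: 3, 5, -1; range = 5 − (-1) = 6.
v-values: 5, 5, -3; range = 5 − (-3) = 8.
Area = (6 × 8) / 2 = 24.

24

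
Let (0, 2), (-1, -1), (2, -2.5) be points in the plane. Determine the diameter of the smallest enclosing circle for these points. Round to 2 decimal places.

Call the three points A, B, C in the order given.
Side lengths²: AB² = 10, AC² = 24.25, BC² = 11.25.
Since AC² = 24.25 ≥ 11.25 + 10 = 21.25, the angle opposite AC is not acute, so the smallest enclosing circle has AC as diameter.
Centre = midpoint of AC = (1, -0.25), r² = 24.25/4 = 6.0625.
Diameter = 2r = 2√(6.0625) ≈ 4.92.

4.92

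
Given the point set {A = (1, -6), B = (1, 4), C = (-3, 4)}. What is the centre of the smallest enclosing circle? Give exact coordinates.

Side lengths²: AB² = 100, AC² = 116, BC² = 16.
Since AC² = 116 ≥ 100 + 16 = 116, the angle opposite AC is not acute, so the smallest enclosing circle has AC as diameter.
Centre = midpoint of AC = (-1, -1), r² = 116/4 = 29.
Centre = (-1, -1).

(-1, -1)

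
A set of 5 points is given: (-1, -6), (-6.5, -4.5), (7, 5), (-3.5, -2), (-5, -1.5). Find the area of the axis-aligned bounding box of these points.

148.5

x ranges over [-6.5, 7], width 13.5.
y ranges over [-6, 5], height 11.
Area = 13.5 × 11 = 148.5.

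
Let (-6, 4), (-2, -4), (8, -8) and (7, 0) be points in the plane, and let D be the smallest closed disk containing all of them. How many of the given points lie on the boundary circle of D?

The farthest pair is (-6, 4)–(8, -8) with squared distance 340. The circle on this segment as diameter has centre (1, -2) and r² = 340/4 = 85.
Check (-2, -4): distance² to centre = 13 ≤ 85, so it lies inside.
All remaining points lie in this disk, and no smaller disk contains both endpoints, so this is the minimum enclosing circle.
The points at distance exactly r from the centre are (-6, 4), (8, -8) — 2 points.

2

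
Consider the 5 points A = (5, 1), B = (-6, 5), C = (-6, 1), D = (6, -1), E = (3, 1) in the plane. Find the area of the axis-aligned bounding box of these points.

72

x ranges over [-6, 6], width 12.
y ranges over [-1, 5], height 6.
Area = 12 × 6 = 72.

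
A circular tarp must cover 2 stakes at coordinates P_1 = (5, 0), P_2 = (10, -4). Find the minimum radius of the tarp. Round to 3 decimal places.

The smallest circle enclosing two points has them as diameter endpoints.
Centre = midpoint = (7.5, -2); r² = |P_1P_2|²/4 = 41/4 = 10.25.
r = √(10.25) ≈ 3.202.

3.202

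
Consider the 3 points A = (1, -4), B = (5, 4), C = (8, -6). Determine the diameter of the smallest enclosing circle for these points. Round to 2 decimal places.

Side lengths²: AB² = 80, AC² = 53, BC² = 109.
Since BC² = 109 < 80 + 53 = 133, the triangle is acute, so the smallest enclosing circle is the circumcircle.
Circumcentre = (5.5625, -1.28125), r² = 28.2080078125.
Diameter = 2r = 2√(28.2080078125) ≈ 10.62.

10.62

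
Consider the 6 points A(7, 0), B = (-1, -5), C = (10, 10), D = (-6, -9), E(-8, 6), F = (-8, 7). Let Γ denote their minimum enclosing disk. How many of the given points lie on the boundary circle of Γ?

2

By Welzl's lemma the MEC is supported by two points (diametrically opposite) or three points (on a circumcircle).
The farthest pair is C–D with squared distance 617. The circle on this segment as diameter has centre (2, 0.5) and r² = 617/4 = 154.25.
Check A: distance² to centre = 25.25 ≤ 154.25, so it lies inside.
All remaining points lie in this disk, and no smaller disk contains both endpoints, so this is the minimum enclosing circle.
The points at distance exactly r from the centre are C, D — 2 points.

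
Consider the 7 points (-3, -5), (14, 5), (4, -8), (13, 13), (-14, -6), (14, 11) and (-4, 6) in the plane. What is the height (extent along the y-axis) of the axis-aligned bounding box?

21

max y = 13, min y = -8, so height = 21.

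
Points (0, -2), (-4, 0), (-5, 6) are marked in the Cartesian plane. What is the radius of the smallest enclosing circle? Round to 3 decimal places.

Call the three points A, B, C in the order given.
Side lengths²: AB² = 20, AC² = 89, BC² = 37.
Since AC² = 89 ≥ 37 + 20 = 57, the angle opposite AC is not acute, so the smallest enclosing circle has AC as diameter.
Centre = midpoint of AC = (-2.5, 2), r² = 89/4 = 22.25.
r = √(22.25) ≈ 4.717.

4.717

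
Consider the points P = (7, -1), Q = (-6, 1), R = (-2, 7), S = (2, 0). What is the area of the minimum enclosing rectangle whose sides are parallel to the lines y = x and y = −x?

In coordinates u = x + y, v = x − y the rectangle is axis-aligned; the map (x,y)→(u,v) scales areas by 2.
u-values: 6, -5, 5, 2; range = 6 − (-5) = 11.
v-values: 8, -7, -9, 2; range = 8 − (-9) = 17.
Area = (11 × 17) / 2 = 93.5.

93.5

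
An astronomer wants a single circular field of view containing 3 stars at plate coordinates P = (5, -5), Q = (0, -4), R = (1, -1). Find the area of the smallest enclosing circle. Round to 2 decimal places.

Side lengths²: PQ² = 26, PR² = 32, QR² = 10.
Since PR² = 32 < 26 + 10 = 36, the triangle is acute, so the smallest enclosing circle is the circumcircle.
Circumcentre = (2.75, -3.25), r² = 8.125.
Area = π·r² = π·8.125 ≈ 25.53.

25.53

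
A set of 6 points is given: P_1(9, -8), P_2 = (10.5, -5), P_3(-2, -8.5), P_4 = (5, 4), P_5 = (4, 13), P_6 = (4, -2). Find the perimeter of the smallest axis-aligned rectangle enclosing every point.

68

Width = max x − min x = 10.5 − (-2) = 12.5.
Height = max y − min y = 13 − (-8.5) = 21.5.
Perimeter = 2(12.5 + 21.5) = 68.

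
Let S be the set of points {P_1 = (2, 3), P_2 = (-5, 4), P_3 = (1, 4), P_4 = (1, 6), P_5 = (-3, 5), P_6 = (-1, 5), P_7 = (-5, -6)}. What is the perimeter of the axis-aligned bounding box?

Width = max x − min x = 2 − (-5) = 7.
Height = max y − min y = 6 − (-6) = 12.
Perimeter = 2(7 + 12) = 38.

38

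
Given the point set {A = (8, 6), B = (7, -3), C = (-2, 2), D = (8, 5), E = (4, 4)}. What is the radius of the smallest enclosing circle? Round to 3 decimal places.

5.838

By Welzl's lemma the MEC is supported by two points (diametrically opposite) or three points (on a circumcircle).
The minimum enclosing circle is determined by three boundary points: A, B, C.
Their circumcentre is (165/43, 82/43) with r² = 63017/1849.
The farthest remaining point D is at distance² 49730/1849 ≤ 63017/1849.
r = √(63017/1849) ≈ 5.838.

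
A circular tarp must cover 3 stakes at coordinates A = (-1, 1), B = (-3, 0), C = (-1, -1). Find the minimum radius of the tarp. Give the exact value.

1.25

Side lengths²: AB² = 5, AC² = 4, BC² = 5.
Since BC² = 5 < 5 + 4 = 9, the triangle is acute, so the smallest enclosing circle is the circumcircle.
Circumcentre = (-1.75, 0), r² = 1.5625.
r = √(1.5625) = 1.25.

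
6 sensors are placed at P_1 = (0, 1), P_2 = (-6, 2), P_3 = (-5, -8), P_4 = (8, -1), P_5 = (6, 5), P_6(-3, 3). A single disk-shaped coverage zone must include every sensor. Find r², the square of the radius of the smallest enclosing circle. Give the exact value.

By Welzl's lemma the MEC is supported by two points (diametrically opposite) or three points (on a circumcircle).
The farthest pair is P_3–P_5 with squared distance 290. The circle on this segment as diameter has centre (0.5, -1.5) and r² = 290/4 = 72.5.
Check P_1: distance² to centre = 6.5 ≤ 72.5, so it lies inside.
All remaining points lie in this disk, and no smaller disk contains both endpoints, so this is the minimum enclosing circle.

72.5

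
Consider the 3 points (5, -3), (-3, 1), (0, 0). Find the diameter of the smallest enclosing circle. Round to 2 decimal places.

Call the three points A, B, C in the order given.
Side lengths²: AB² = 80, AC² = 34, BC² = 10.
Since AB² = 80 ≥ 34 + 10 = 44, the angle opposite AB is not acute, so the smallest enclosing circle has AB as diameter.
Centre = midpoint of AB = (1, -1), r² = 80/4 = 20.
Diameter = 2r = 2√20 ≈ 8.94.

8.94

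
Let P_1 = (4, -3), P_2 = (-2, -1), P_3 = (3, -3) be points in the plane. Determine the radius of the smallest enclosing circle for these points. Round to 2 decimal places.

3.16

Side lengths²: P_1P_2² = 40, P_1P_3² = 1, P_2P_3² = 29.
Since P_1P_2² = 40 ≥ 29 + 1 = 30, the angle opposite P_1P_2 is not acute, so the smallest enclosing circle has P_1P_2 as diameter.
Centre = midpoint of P_1P_2 = (1, -2), r² = 40/4 = 10.
r = √10 ≈ 3.16.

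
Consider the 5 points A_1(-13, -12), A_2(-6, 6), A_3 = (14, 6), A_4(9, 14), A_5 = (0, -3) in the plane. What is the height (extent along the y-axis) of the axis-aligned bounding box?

26

max y = 14, min y = -12, so height = 26.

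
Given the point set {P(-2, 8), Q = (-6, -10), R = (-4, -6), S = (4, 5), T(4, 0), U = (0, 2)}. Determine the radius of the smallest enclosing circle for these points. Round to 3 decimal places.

9.291

The minimum enclosing circle of a finite set is fixed by two of the points (as a diameter) or three (as a circumcircle).
The minimum enclosing circle is determined by three boundary points: P, Q, S.
Their circumcentre is (-2.875, -1.25) with r² = 86.328125.
The farthest remaining point T is at distance² 48.828125 ≤ 86.328125.
r = √(86.328125) ≈ 9.291.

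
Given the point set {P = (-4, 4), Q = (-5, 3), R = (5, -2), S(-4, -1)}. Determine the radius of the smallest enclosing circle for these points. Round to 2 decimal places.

5.59

A smallest enclosing disk is always determined by at most three of the input points on its boundary.
The farthest pair is Q–R with squared distance 125. The circle on this segment as diameter has centre (0, 0.5) and r² = 125/4 = 31.25.
Check P: distance² to centre = 28.25 ≤ 31.25, so it lies inside.
All remaining points lie in this disk, and no smaller disk contains both endpoints, so this is the minimum enclosing circle.
r = √(31.25) ≈ 5.59.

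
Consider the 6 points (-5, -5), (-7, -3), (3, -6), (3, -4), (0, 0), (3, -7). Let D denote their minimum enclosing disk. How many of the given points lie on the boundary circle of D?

3

By Welzl's lemma the MEC is supported by two points (diametrically opposite) or three points (on a circumcircle).
The farthest pair is (-7, -3)–(3, -7) with squared distance 116. The circle on this segment as diameter has centre (-2, -5) and r² = 116/4 = 29.
Check (-5, -5): distance² to centre = 9 ≤ 29, so it lies inside.
All remaining points lie in this disk, and no smaller disk contains both endpoints, so this is the minimum enclosing circle.
The points at distance exactly r from the centre are (-7, -3), (0, 0), (3, -7) — 3 points.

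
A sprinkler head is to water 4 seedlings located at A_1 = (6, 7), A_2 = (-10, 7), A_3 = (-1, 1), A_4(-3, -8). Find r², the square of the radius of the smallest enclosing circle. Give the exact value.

93.16

The minimum enclosing circle of a finite set is fixed by two of the points (as a diameter) or three (as a circumcircle).
The minimum enclosing circle is determined by three boundary points: A_1, A_2, A_4.
Their circumcentre is (-2, 1.6) with r² = 93.16.
The farthest remaining point A_3 is at distance² 1.36 ≤ 93.16.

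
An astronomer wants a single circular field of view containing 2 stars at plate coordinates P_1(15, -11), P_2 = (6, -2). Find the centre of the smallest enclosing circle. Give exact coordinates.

(10.5, -6.5)

The smallest circle enclosing two points has them as diameter endpoints.
Centre = midpoint = (10.5, -6.5); r² = |P_1P_2|²/4 = 162/4 = 40.5.
Centre = (10.5, -6.5).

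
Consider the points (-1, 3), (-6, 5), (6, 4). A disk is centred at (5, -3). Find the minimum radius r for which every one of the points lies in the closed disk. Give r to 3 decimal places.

The required radius is the distance from (5, -3) to the farthest point.
Squared distances: 72, 185, 50.
Maximum is 185, attained at (-6, 5).
r = √185 ≈ 13.601.

13.601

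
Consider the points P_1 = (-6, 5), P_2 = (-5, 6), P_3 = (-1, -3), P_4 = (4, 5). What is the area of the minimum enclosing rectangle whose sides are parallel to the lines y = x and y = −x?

84.5

In coordinates u = x + y, v = x − y the rectangle is axis-aligned; the map (x,y)→(u,v) scales areas by 2.
u-values: -1, 1, -4, 9; range = 9 − (-4) = 13.
v-values: -11, -11, 2, -1; range = 2 − (-11) = 13.
Area = (13 × 13) / 2 = 84.5.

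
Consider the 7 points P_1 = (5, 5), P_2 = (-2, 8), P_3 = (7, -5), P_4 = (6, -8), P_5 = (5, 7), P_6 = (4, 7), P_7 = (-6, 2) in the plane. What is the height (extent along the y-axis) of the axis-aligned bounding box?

16

max y = 8, min y = -8, so height = 16.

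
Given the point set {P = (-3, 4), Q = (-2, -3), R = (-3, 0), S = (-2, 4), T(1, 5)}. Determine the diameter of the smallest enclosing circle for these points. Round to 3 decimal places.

The farthest pair is Q–T with squared distance 73. The circle on this segment as diameter has centre (-0.5, 1) and r² = 73/4 = 18.25.
Check P: distance² to centre = 15.25 ≤ 18.25, so it lies inside.
All remaining points lie in this disk, and no smaller disk contains both endpoints, so this is the minimum enclosing circle.
Diameter = 2r = 2√(18.25) ≈ 8.544.

8.544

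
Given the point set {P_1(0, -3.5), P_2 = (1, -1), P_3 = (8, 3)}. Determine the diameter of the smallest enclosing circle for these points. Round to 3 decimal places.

Side lengths²: P_1P_2² = 7.25, P_1P_3² = 106.25, P_2P_3² = 65.
Since P_1P_3² = 106.25 ≥ 65 + 7.25 = 72.25, the angle opposite P_1P_3 is not acute, so the smallest enclosing circle has P_1P_3 as diameter.
Centre = midpoint of P_1P_3 = (4, -0.25), r² = 106.25/4 = 26.5625.
Diameter = 2r = 2√(26.5625) ≈ 10.308.

10.308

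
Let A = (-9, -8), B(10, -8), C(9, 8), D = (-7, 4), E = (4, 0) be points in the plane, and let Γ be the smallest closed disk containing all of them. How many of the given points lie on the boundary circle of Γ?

3

The minimum enclosing circle of a finite set is fixed by two of the points (as a diameter) or three (as a circumcircle).
The minimum enclosing circle is determined by three boundary points: A, B, C.
Their circumcentre is (0.5, -0.5625) with r² = 145.56640625.
The farthest remaining point D is at distance² 77.06640625 ≤ 145.56640625.
The points at distance exactly r from the centre are A, B, C — 3 points.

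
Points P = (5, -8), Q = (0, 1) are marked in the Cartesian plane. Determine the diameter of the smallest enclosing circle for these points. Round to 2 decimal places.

The smallest circle enclosing two points has them as diameter endpoints.
Centre = midpoint = (2.5, -3.5); r² = |PQ|²/4 = 106/4 = 26.5.
Diameter = 2r = 2√(26.5) ≈ 10.30.

10.30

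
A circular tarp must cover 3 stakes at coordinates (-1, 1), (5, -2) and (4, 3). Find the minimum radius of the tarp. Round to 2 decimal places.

Call the three points A, B, C in the order given.
Side lengths²: AB² = 45, AC² = 29, BC² = 26.
Since AB² = 45 < 29 + 26 = 55, the triangle is acute, so the smallest enclosing circle is the circumcircle.
Circumcentre = (41/18, 1/18), r² = 1885/162.
r = √(1885/162) ≈ 3.41.

3.41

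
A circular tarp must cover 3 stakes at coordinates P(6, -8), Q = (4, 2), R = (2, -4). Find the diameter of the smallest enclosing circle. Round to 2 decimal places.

10.20

Side lengths²: PQ² = 104, PR² = 32, QR² = 40.
Since PQ² = 104 ≥ 40 + 32 = 72, the angle opposite PQ is not acute, so the smallest enclosing circle has PQ as diameter.
Centre = midpoint of PQ = (5, -3), r² = 104/4 = 26.
Diameter = 2r = 2√26 ≈ 10.20.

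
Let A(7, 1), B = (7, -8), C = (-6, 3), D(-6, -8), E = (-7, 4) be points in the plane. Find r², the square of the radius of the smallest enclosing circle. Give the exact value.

85

The farthest pair is B–E with squared distance 340. The circle on this segment as diameter has centre (0, -2) and r² = 340/4 = 85.
Check A: distance² to centre = 58 ≤ 85, so it lies inside.
All remaining points lie in this disk, and no smaller disk contains both endpoints, so this is the minimum enclosing circle.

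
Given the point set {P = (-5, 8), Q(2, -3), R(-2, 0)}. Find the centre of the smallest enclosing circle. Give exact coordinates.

Side lengths²: PQ² = 170, PR² = 73, QR² = 25.
Since PQ² = 170 ≥ 73 + 25 = 98, the angle opposite PQ is not acute, so the smallest enclosing circle has PQ as diameter.
Centre = midpoint of PQ = (-1.5, 2.5), r² = 170/4 = 42.5.
Centre = (-1.5, 2.5).

(-1.5, 2.5)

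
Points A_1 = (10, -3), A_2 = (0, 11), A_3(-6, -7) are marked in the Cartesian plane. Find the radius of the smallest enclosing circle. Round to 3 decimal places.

Side lengths²: A_1A_2² = 296, A_1A_3² = 272, A_2A_3² = 360.
Since A_2A_3² = 360 < 296 + 272 = 568, the triangle is acute, so the smallest enclosing circle is the circumcircle.
Circumcentre = (6/11, 9/11), r² = 12580/121.
r = √(12580/121) ≈ 10.196.

10.196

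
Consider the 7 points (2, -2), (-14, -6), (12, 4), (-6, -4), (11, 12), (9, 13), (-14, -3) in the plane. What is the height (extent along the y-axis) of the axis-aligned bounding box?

max y = 13, min y = -6, so height = 19.

19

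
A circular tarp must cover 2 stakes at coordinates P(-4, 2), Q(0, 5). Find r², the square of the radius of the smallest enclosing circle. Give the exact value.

The smallest circle enclosing two points has them as diameter endpoints.
Centre = midpoint = (-2, 3.5); r² = |PQ|²/4 = 25/4 = 6.25.

6.25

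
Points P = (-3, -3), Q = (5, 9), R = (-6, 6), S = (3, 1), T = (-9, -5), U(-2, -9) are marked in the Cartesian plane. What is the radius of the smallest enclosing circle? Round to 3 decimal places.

The minimum enclosing circle of a finite set is fixed by two of the points (as a diameter) or three (as a circumcircle).
The minimum enclosing circle is determined by three boundary points: Q, T, U.
Their circumcentre is (-21/22, 21/22) with r² = 24245/242.
The farthest remaining point R is at distance² 12321/242 ≤ 24245/242.
r = √(24245/242) ≈ 10.009.

10.009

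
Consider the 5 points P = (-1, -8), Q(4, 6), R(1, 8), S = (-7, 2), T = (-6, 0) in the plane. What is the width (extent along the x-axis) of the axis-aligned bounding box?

11

max x = 4, min x = -7, so width = 11.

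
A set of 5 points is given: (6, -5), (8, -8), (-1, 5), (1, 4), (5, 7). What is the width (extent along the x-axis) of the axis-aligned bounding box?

max x = 8, min x = -1, so width = 9.

9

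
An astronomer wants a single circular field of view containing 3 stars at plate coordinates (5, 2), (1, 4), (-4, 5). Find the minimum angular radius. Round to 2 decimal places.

Call the three points A, B, C in the order given.
Side lengths²: AB² = 20, AC² = 90, BC² = 26.
Since AC² = 90 ≥ 26 + 20 = 46, the angle opposite AC is not acute, so the smallest enclosing circle has AC as diameter.
Centre = midpoint of AC = (0.5, 3.5), r² = 90/4 = 22.5.
r = √(22.5) ≈ 4.74.

4.74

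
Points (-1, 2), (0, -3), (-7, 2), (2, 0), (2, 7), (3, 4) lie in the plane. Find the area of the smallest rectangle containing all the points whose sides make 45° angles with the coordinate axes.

In coordinates u = x + y, v = x − y the rectangle is axis-aligned; the map (x,y)→(u,v) scales areas by 2.
u-values: 1, -3, -5, 2, 9, 7; range = 9 − (-5) = 14.
v-values: -3, 3, -9, 2, -5, -1; range = 3 − (-9) = 12.
Area = (14 × 12) / 2 = 84.

84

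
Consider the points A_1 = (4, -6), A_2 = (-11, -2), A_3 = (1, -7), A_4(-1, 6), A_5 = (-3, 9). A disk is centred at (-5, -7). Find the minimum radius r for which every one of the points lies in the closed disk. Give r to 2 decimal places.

The required radius is the distance from (-5, -7) to the farthest point.
Squared distances: 82, 61, 36, 185, 260.
Maximum is 260, attained at A_5.
r = √260 ≈ 16.12.

16.12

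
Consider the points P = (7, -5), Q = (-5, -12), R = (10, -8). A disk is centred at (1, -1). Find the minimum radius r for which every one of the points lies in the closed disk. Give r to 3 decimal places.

12.530

The required radius is the distance from (1, -1) to the farthest point.
Squared distances: 52, 157, 130.
Maximum is 157, attained at Q.
r = √157 ≈ 12.530.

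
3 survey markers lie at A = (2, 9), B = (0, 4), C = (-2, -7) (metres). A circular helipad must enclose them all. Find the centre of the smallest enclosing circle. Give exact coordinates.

Side lengths²: AB² = 29, AC² = 272, BC² = 125.
Since AC² = 272 ≥ 125 + 29 = 154, the angle opposite AC is not acute, so the smallest enclosing circle has AC as diameter.
Centre = midpoint of AC = (0, 1), r² = 272/4 = 68.
Centre = (0, 1).

(0, 1)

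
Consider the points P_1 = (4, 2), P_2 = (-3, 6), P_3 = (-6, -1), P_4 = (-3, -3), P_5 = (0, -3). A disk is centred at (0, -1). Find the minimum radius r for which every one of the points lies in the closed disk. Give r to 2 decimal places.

The required radius is the distance from (0, -1) to the farthest point.
Squared distances: 25, 58, 36, 13, 4.
Maximum is 58, attained at P_2.
r = √58 ≈ 7.62.

7.62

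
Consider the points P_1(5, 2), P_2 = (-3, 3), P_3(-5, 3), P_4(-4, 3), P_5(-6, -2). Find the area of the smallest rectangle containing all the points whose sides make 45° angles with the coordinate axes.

In coordinates u = x + y, v = x − y the rectangle is axis-aligned; the map (x,y)→(u,v) scales areas by 2.
u-values: 7, 0, -2, -1, -8; range = 7 − (-8) = 15.
v-values: 3, -6, -8, -7, -4; range = 3 − (-8) = 11.
Area = (15 × 11) / 2 = 82.5.

82.5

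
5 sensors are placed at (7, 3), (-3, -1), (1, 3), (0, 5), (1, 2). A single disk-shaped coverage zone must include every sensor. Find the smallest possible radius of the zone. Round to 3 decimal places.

A smallest enclosing disk is always determined by at most three of the input points on its boundary.
The farthest pair is (7, 3)–(-3, -1) with squared distance 116. The circle on this segment as diameter has centre (2, 1) and r² = 116/4 = 29.
Check (1, 3): distance² to centre = 5 ≤ 29, so it lies inside.
All remaining points lie in this disk, and no smaller disk contains both endpoints, so this is the minimum enclosing circle.
r = √29 ≈ 5.385.

5.385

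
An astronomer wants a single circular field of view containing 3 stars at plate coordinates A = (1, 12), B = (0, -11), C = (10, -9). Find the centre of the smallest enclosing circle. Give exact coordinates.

(111/38, 15/38)

Side lengths²: AB² = 530, AC² = 522, BC² = 104.
Since AB² = 530 < 522 + 104 = 626, the triangle is acute, so the smallest enclosing circle is the circumcircle.
Circumcentre = (111/38, 15/38), r² = 99905/722.
Centre = (111/38, 15/38).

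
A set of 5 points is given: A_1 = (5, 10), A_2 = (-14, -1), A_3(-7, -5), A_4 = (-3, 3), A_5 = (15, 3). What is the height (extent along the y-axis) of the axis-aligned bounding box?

max y = 10, min y = -5, so height = 15.

15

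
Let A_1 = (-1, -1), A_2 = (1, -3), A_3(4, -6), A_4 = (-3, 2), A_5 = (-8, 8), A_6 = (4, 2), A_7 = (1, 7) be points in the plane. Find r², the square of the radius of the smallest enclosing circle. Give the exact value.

The farthest pair is A_3–A_5 with squared distance 340. The circle on this segment as diameter has centre (-2, 1) and r² = 340/4 = 85.
Check A_1: distance² to centre = 5 ≤ 85, so it lies inside.
All remaining points lie in this disk, and no smaller disk contains both endpoints, so this is the minimum enclosing circle.

85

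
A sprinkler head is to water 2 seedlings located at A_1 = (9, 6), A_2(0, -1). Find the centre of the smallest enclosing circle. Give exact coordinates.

(4.5, 2.5)

The smallest circle enclosing two points has them as diameter endpoints.
Centre = midpoint = (4.5, 2.5); r² = |A_1A_2|²/4 = 130/4 = 32.5.
Centre = (4.5, 2.5).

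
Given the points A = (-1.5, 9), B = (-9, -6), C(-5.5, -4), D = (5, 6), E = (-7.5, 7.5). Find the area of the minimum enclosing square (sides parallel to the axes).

225

The bounding box has width 14 and height 15.
An axis-aligned square enclosing the set must have side ≥ max(width, height).
So the minimum side is max(14, 15) = 15.
Area = 15² = 225.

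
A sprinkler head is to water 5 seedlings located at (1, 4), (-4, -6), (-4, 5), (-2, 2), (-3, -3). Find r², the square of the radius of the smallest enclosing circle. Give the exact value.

By Welzl's lemma the MEC is supported by two points (diametrically opposite) or three points (on a circumcircle).
The minimum enclosing circle is determined by three boundary points: (1, 4), (-4, -6), (-4, 5).
Their circumcentre is (-2.5, -0.5) with r² = 32.5.
The farthest remaining point (-2, 2) is at distance² 6.5 ≤ 32.5.

32.5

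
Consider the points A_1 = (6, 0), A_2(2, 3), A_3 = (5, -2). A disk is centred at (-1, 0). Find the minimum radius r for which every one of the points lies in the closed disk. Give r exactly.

The required radius is the distance from (-1, 0) to the farthest point.
Squared distances: 49, 18, 40.
Maximum is 49, attained at A_1.
r = √49 = 7.

7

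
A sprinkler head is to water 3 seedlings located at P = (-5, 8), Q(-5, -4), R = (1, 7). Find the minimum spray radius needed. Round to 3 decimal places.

Side lengths²: PQ² = 144, PR² = 37, QR² = 157.
Since QR² = 157 < 144 + 37 = 181, the triangle is acute, so the smallest enclosing circle is the circumcircle.
Circumcentre = (-35/12, 2), r² = 5809/144.
r = √(5809/144) ≈ 6.351.

6.351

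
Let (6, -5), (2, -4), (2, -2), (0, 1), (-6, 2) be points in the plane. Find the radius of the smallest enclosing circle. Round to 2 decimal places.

A smallest enclosing disk is always determined by at most three of the input points on its boundary.
The farthest pair is (6, -5)–(-6, 2) with squared distance 193. The circle on this segment as diameter has centre (0, -1.5) and r² = 193/4 = 48.25.
Check (2, -4): distance² to centre = 10.25 ≤ 48.25, so it lies inside.
All remaining points lie in this disk, and no smaller disk contains both endpoints, so this is the minimum enclosing circle.
r = √(48.25) ≈ 6.95.

6.95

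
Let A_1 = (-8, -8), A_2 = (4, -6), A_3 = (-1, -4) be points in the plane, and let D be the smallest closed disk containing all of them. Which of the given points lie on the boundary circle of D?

Side lengths²: A_1A_2² = 148, A_1A_3² = 65, A_2A_3² = 29.
Since A_1A_2² = 148 ≥ 65 + 29 = 94, the angle opposite A_1A_2 is not acute, so the smallest enclosing circle has A_1A_2 as diameter.
Centre = midpoint of A_1A_2 = (-2, -7), r² = 148/4 = 37.
The points at distance exactly r from the centre are A_1, A_2 — 2 points.

A_1, A_2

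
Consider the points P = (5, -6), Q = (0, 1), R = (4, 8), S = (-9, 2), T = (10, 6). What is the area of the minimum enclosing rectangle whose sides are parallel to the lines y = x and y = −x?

253

In coordinates u = x + y, v = x − y the rectangle is axis-aligned; the map (x,y)→(u,v) scales areas by 2.
u-values: -1, 1, 12, -7, 16; range = 16 − (-7) = 23.
v-values: 11, -1, -4, -11, 4; range = 11 − (-11) = 22.
Area = (23 × 22) / 2 = 253.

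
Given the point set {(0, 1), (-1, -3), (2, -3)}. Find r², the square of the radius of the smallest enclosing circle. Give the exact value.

Call the three points A, B, C in the order given.
Side lengths²: AB² = 17, AC² = 20, BC² = 9.
Since AC² = 20 < 17 + 9 = 26, the triangle is acute, so the smallest enclosing circle is the circumcircle.
Circumcentre = (0.5, -1.25), r² = 5.3125.

5.3125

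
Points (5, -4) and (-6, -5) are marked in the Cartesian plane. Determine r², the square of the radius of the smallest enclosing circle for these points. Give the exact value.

The smallest circle enclosing two points has them as diameter endpoints.
Centre = midpoint = (-0.5, -4.5); r² = |(5, -4)−(-6, -5)|²/4 = 122/4 = 30.5.

30.5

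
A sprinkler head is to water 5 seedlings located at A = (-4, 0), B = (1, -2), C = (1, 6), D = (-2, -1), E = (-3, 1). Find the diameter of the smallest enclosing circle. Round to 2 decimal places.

A smallest enclosing disk is always determined by at most three of the input points on its boundary.
The minimum enclosing circle is determined by three boundary points: A, B, C.
Their circumcentre is (-0.3, 2) with r² = 17.69.
The farthest remaining point D is at distance² 11.89 ≤ 17.69.
Diameter = 2r = 2√(17.69) ≈ 8.41.

8.41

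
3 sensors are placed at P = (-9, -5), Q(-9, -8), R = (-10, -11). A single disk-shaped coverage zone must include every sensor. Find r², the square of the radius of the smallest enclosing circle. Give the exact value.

9.25

Side lengths²: PQ² = 9, PR² = 37, QR² = 10.
Since PR² = 37 ≥ 10 + 9 = 19, the angle opposite PR is not acute, so the smallest enclosing circle has PR as diameter.
Centre = midpoint of PR = (-9.5, -8), r² = 37/4 = 9.25.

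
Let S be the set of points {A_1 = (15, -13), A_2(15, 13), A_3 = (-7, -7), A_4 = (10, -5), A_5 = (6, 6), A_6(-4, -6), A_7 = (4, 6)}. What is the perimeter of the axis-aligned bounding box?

Width = max x − min x = 15 − (-7) = 22.
Height = max y − min y = 13 − (-13) = 26.
Perimeter = 2(22 + 26) = 96.

96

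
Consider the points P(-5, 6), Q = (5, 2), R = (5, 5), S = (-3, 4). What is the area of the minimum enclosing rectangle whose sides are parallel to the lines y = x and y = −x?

63

In coordinates u = x + y, v = x − y the rectangle is axis-aligned; the map (x,y)→(u,v) scales areas by 2.
u-values: 1, 7, 10, 1; range = 10 − 1 = 9.
v-values: -11, 3, 0, -7; range = 3 − (-11) = 14.
Area = (9 × 14) / 2 = 63.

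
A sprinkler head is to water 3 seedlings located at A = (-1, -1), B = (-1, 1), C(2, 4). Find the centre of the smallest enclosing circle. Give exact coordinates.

Side lengths²: AB² = 4, AC² = 34, BC² = 18.
Since AC² = 34 ≥ 18 + 4 = 22, the angle opposite AC is not acute, so the smallest enclosing circle has AC as diameter.
Centre = midpoint of AC = (0.5, 1.5), r² = 34/4 = 8.5.
Centre = (0.5, 1.5).

(0.5, 1.5)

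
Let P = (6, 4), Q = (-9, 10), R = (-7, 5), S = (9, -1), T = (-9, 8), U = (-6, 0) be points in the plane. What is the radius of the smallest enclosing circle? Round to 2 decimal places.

10.55

The farthest pair is Q–S with squared distance 445. The circle on this segment as diameter has centre (0, 4.5) and r² = 445/4 = 111.25.
Check P: distance² to centre = 36.25 ≤ 111.25, so it lies inside.
All remaining points lie in this disk, and no smaller disk contains both endpoints, so this is the minimum enclosing circle.
r = √(111.25) ≈ 10.55.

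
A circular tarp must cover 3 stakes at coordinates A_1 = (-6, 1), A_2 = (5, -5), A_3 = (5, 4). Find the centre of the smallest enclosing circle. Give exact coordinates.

Side lengths²: A_1A_2² = 157, A_1A_3² = 130, A_2A_3² = 81.
Since A_1A_2² = 157 < 130 + 81 = 211, the triangle is acute, so the smallest enclosing circle is the circumcircle.
Circumcentre = (7/22, -0.5), r² = 10205/242.
Centre = (7/22, -0.5).

(7/22, -0.5)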